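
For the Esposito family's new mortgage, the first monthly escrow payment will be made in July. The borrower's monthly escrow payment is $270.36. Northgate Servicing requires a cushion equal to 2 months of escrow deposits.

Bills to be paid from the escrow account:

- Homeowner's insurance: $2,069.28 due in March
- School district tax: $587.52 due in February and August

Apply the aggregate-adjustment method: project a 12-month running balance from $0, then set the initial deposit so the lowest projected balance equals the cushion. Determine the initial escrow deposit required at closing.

$1,351.80

Cushion = 2 × $270.36 = $540.72
Trial balance (start $0, +$270.36 each month, − disbursements):
  Jul: +$270.36 → $270.36
  Aug: +$270.36 − $587.52 → -$46.80
  Sep: +$270.36 → $223.56
  Oct: +$270.36 → $493.92
  Nov: +$270.36 → $764.28
  Dec: +$270.36 → $1,034.64
  Jan: +$270.36 → $1,305.00
  Feb: +$270.36 − $587.52 → $987.84
  Mar: +$270.36 − $2,069.28 → -$811.08
  Apr: +$270.36 → -$540.72
  May: +$270.36 → -$270.36
  Jun: +$270.36 → $0.00
Lowest trial balance = -$811.08 (Mar)
Initial deposit = cushion − low point = $540.72 − (-$811.08) = $1,351.80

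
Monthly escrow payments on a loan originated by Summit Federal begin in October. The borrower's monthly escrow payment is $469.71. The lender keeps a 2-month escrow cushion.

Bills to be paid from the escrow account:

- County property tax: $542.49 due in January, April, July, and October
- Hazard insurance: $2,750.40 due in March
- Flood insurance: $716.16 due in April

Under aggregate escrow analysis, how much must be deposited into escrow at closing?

Cushion = 2 × $469.71 = $939.42
Trial balance (start $0, +$469.71 each month, − disbursements):
  Oct: +$469.71 − $542.49 → -$72.78
  Nov: +$469.71 → $396.93
  Dec: +$469.71 → $866.64
  Jan: +$469.71 − $542.49 → $793.86
  Feb: +$469.71 → $1,263.57
  Mar: +$469.71 − $2,750.40 → -$1,017.12
  Apr: +$469.71 − $1,258.65 → -$1,806.06
  May: +$469.71 → -$1,336.35
  Jun: +$469.71 → -$866.64
  Jul: +$469.71 − $542.49 → -$939.42
  Aug: +$469.71 → -$469.71
  Sep: +$469.71 → $0.00
Lowest trial balance = -$1,806.06 (Apr)
Initial deposit = cushion − low point = $939.42 − (-$1,806.06) = $2,745.48

$2,745.48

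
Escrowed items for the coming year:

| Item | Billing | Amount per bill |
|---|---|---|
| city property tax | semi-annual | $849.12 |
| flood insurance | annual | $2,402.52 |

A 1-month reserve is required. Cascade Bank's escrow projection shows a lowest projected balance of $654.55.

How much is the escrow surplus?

$312.82

City property tax = $849.12 × 2 = $1,698.24/yr
Flood insurance = $2,402.52/yr
Combined annual = $1,698.24 + $2,402.52 = $4,100.76
Per month = $4,100.76 / 12 = $341.73
Cushion = 1 × $341.73 = $341.73
Excess over cushion: $654.55 − $341.73 = $312.82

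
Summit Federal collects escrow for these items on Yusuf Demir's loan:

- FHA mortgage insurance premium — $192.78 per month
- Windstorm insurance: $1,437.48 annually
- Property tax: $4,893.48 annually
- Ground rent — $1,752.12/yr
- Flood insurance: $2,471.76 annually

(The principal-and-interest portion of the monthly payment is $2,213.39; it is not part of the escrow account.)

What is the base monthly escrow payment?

FHA mortgage insurance premium = $192.78 × 12 = $2,313.36 per year
Windstorm insurance = $1,437.48 per year
Property tax = $4,893.48 per year
Ground rent = $1,752.12 per year
Flood insurance = $2,471.76 per year
Combined annual = $12,868.20
Monthly escrow = $12,868.20 ÷ 12 = $1,072.35

$1,072.35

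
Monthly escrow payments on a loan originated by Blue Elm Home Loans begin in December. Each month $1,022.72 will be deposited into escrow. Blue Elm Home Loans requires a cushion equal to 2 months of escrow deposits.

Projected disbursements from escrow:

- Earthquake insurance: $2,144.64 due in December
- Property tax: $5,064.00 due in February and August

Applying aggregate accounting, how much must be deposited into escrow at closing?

$6,185.92

Cushion = 2 × $1,022.72 = $2,045.44
Trial balance (start $0, +$1,022.72 each month, − disbursements):
  Dec: +$1,022.72 − $2,144.64 → -$1,121.92
  Jan: +$1,022.72 → -$99.20
  Feb: +$1,022.72 − $5,064.00 → -$4,140.48
  Mar: +$1,022.72 → -$3,117.76
  Apr: +$1,022.72 → -$2,095.04
  May: +$1,022.72 → -$1,072.32
  Jun: +$1,022.72 → -$49.60
  Jul: +$1,022.72 → $973.12
  Aug: +$1,022.72 − $5,064.00 → -$3,068.16
  Sep: +$1,022.72 → -$2,045.44
  Oct: +$1,022.72 → -$1,022.72
  Nov: +$1,022.72 → $0.00
Lowest trial balance = -$4,140.48 (Feb)
Initial deposit = cushion − low point = $2,045.44 − (-$4,140.48) = $6,185.92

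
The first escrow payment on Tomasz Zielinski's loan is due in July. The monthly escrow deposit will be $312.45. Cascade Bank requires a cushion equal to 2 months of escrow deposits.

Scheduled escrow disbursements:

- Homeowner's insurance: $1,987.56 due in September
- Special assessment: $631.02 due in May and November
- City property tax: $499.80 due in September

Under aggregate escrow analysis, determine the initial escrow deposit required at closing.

$2,181.03

Cushion = 2 × $312.45 = $624.90
Trial balance (start $0, +$312.45 each month, − disbursements):
  Jul: +$312.45 → $312.45
  Aug: +$312.45 → $624.90
  Sep: +$312.45 − $2,487.36 → -$1,550.01
  Oct: +$312.45 → -$1,237.56
  Nov: +$312.45 − $631.02 → -$1,556.13
  Dec: +$312.45 → -$1,243.68
  Jan: +$312.45 → -$931.23
  Feb: +$312.45 → -$618.78
  Mar: +$312.45 → -$306.33
  Apr: +$312.45 → $6.12
  May: +$312.45 − $631.02 → -$312.45
  Jun: +$312.45 → $0.00
Lowest trial balance = -$1,556.13 (Nov)
Initial deposit = cushion − low point = $624.90 − (-$1,556.13) = $2,181.03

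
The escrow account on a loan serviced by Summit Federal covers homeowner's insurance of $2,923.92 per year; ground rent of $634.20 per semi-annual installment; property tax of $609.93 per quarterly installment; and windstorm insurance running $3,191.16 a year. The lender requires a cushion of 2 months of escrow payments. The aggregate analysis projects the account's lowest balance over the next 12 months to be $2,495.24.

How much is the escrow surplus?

Homeowner's insurance = $2,923.92
Ground rent = $634.20 × 2 = $1,268.40
Property tax = $609.93 × 4 = $2,439.72
Windstorm insurance = $3,191.16
Yearly total = $2,923.92 + $1,268.40 + $2,439.72 + $3,191.16 = $9,823.20
Monthly escrow = $9,823.20 ÷ 12 = $818.60
Required reserve = 2 × $818.60 = $1,637.20
Excess over cushion: $2,495.24 − $1,637.20 = $858.04

$858.04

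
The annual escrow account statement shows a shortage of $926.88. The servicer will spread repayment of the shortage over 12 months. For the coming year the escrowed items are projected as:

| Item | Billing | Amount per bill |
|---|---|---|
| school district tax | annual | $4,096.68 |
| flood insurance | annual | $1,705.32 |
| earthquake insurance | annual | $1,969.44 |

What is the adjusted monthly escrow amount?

$724.86

School district tax: $4,096.68
Flood insurance: $1,705.32
Earthquake insurance: $1,969.44
Yearly total = $7,771.44
Monthly = $7,771.44 / 12 = $647.62
Shortage spread = $926.88 / 12 = $77.24/mo
Adjusted monthly = $647.62 + $77.24 = $724.86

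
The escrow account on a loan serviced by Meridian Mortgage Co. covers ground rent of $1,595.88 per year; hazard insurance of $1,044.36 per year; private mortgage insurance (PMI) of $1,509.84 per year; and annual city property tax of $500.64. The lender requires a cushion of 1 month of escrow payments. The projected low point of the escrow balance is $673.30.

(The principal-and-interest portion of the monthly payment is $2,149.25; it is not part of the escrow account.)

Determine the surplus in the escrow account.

$285.74

Ground rent: $1,595.88
Hazard insurance: $1,044.36
Private mortgage insurance (PMI): $1,509.84
City property tax: $500.64
Total per year = $1,595.88 + $1,044.36 + $1,509.84 + $500.64 = $4,650.72
Per month = $4,650.72 ÷ 12 = $387.56
Required reserve = 1 × $387.56 = $387.56
Surplus = $673.30 − $387.56 = $285.74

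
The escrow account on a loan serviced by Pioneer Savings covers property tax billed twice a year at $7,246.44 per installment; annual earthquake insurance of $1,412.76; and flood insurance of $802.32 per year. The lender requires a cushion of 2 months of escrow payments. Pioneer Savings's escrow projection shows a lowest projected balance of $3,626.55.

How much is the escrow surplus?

$841.89

Property tax = $7,246.44 × 2 = $14,492.88/yr
Earthquake insurance = $1,412.76/yr
Flood insurance = $802.32/yr
Annual escrow total = $14,492.88 + $1,412.76 + $802.32 = $16,707.96
Monthly escrow = $16,707.96 ÷ 12 = $1,392.33
Required reserve = 2 × $1,392.33 = $2,784.66
Excess over cushion: $3,626.55 − $2,784.66 = $841.89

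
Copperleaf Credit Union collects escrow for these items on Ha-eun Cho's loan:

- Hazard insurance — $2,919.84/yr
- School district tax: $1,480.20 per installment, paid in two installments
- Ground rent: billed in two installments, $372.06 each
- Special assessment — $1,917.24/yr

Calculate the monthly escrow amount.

$711.80

Hazard insurance — $2,919.84 annually
School district tax — $1,480.20 × 2 = $2,960.40 annually
Ground rent — $372.06 × 2 = $744.12 annually
Special assessment — $1,917.24 annually
Annual escrow total = $8,541.60
Per month = $8,541.60 / 12 = $711.80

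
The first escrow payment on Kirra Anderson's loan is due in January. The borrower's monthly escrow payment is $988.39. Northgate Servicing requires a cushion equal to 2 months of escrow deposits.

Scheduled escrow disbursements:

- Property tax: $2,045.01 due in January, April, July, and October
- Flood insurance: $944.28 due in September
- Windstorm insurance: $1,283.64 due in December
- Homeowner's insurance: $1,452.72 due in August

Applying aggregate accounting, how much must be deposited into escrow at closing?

$3,033.40

Cushion = 2 × $988.39 = $1,976.78
Trial balance (start $0, +$988.39 each month, − disbursements):
  Jan: +$988.39 − $2,045.01 → -$1,056.62
  Feb: +$988.39 → -$68.23
  Mar: +$988.39 → $920.16
  Apr: +$988.39 − $2,045.01 → -$136.46
  May: +$988.39 → $851.93
  Jun: +$988.39 → $1,840.32
  Jul: +$988.39 − $2,045.01 → $783.70
  Aug: +$988.39 − $1,452.72 → $319.37
  Sep: +$988.39 − $944.28 → $363.48
  Oct: +$988.39 − $2,045.01 → -$693.14
  Nov: +$988.39 → $295.25
  Dec: +$988.39 − $1,283.64 → $0.00
Lowest trial balance = -$1,056.62 (Jan)
Initial deposit = cushion − low point = $1,976.78 − (-$1,056.62) = $3,033.40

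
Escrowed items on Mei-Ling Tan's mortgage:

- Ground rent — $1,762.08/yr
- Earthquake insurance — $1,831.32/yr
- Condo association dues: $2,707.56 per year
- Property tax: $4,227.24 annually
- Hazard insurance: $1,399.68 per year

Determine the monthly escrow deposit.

$993.99

Ground rent: $1,762.08 per year
Earthquake insurance: $1,831.32 per year
Condo association dues: $2,707.56 per year
Property tax: $4,227.24 per year
Hazard insurance: $1,399.68 per year
Annual escrow total = $1,762.08 + $1,831.32 + $2,707.56 + $4,227.24 + $1,399.68 = $11,927.88
Monthly = $11,927.88 ÷ 12 = $993.99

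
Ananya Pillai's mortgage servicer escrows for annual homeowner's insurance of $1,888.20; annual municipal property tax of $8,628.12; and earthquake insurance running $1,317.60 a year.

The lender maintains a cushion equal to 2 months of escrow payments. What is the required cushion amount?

$1,972.32

Homeowner's insurance — $1,888.20 annually
Municipal property tax — $8,628.12 annually
Earthquake insurance — $1,317.60 annually
Yearly total = $1,888.20 + $8,628.12 + $1,317.60 = $11,833.92
Monthly escrow = $11,833.92 ÷ 12 = $986.16
Required cushion = 2 × $986.16 = $1,972.32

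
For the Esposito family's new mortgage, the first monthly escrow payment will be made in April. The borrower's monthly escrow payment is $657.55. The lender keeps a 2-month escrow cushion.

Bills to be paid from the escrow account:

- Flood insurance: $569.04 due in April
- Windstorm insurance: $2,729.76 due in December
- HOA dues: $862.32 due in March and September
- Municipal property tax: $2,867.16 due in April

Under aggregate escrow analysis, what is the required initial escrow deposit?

Cushion = 2 × $657.55 = $1,315.10
Trial balance (start $0, +$657.55 each month, − disbursements):
  Apr: +$657.55 − $3,436.20 → -$2,778.65
  May: +$657.55 → -$2,121.10
  Jun: +$657.55 → -$1,463.55
  Jul: +$657.55 → -$806.00
  Aug: +$657.55 → -$148.45
  Sep: +$657.55 − $862.32 → -$353.22
  Oct: +$657.55 → $304.33
  Nov: +$657.55 → $961.88
  Dec: +$657.55 − $2,729.76 → -$1,110.33
  Jan: +$657.55 → -$452.78
  Feb: +$657.55 → $204.77
  Mar: +$657.55 − $862.32 → $0.00
Lowest trial balance = -$2,778.65 (Apr)
Initial deposit = cushion − low point = $1,315.10 − (-$2,778.65) = $4,093.75

$4,093.75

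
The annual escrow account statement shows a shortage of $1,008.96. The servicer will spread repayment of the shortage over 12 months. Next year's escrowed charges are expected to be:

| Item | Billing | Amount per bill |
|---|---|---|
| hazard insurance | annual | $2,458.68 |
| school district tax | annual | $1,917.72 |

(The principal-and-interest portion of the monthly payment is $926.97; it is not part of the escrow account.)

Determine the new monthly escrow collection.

$448.78

Hazard insurance = $2,458.68/yr
School district tax = $1,917.72/yr
Total annual escrow = $2,458.68 + $1,917.72 = $4,376.40
Monthly escrow = $4,376.40 / 12 = $364.70
Monthly shortage recovery: $1,008.96 ÷ 12 = $84.08
Adjusted monthly = $364.70 + $84.08 = $448.78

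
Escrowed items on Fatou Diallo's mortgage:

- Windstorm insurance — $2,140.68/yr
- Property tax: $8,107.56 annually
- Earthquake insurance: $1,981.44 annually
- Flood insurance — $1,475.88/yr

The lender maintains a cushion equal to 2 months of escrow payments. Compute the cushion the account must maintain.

$2,284.26

Windstorm insurance: $2,140.68
Property tax: $8,107.56
Earthquake insurance: $1,981.44
Flood insurance: $1,475.88
Total annual escrow = $13,705.56
Per month = $13,705.56 / 12 = $1,142.13
Required cushion = 2 × $1,142.13 = $2,284.26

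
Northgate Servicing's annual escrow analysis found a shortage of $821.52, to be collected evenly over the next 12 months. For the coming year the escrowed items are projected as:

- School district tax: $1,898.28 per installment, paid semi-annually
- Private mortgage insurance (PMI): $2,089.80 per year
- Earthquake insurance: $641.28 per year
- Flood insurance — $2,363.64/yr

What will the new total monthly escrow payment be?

School district tax — $1,898.28 × 2 = $3,796.56 annually
Private mortgage insurance (PMI) — $2,089.80 annually
Earthquake insurance — $641.28 annually
Flood insurance — $2,363.64 annually
Total annual escrow = $8,891.28
Per month = $8,891.28 ÷ 12 = $740.94
Shortage spread = $821.52 ÷ 12 = $68.46/mo
Adjusted monthly = $740.94 + $68.46 = $809.40

$809.40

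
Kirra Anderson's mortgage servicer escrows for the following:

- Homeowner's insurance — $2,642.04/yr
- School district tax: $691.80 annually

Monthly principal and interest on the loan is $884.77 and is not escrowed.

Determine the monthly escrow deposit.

$277.82

Homeowner's insurance: $2,642.04 per year
School district tax: $691.80 per year
Yearly total = $3,333.84
Per month = $3,333.84 ÷ 12 = $277.82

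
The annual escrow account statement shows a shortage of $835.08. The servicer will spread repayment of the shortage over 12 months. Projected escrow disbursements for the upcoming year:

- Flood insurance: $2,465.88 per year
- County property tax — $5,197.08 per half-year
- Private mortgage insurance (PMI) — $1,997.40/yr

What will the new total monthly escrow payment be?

$1,307.71

Flood insurance — $2,465.88
County property tax — $5,197.08 × 2 = $10,394.16
Private mortgage insurance (PMI) — $1,997.40
Total per year = $2,465.88 + $10,394.16 + $1,997.40 = $14,857.44
Monthly escrow = $14,857.44 / 12 = $1,238.12
Shortage per month = $835.08 / 12 = $69.59
New monthly escrow = $1,238.12 + $69.59 = $1,307.71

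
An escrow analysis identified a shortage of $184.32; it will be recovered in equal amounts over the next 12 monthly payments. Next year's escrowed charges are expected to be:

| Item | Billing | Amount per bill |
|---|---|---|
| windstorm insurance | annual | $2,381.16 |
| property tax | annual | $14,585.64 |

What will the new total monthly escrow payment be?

$1,429.26

Windstorm insurance — $2,381.16
Property tax — $14,585.64
Yearly total = $16,966.80
Base monthly escrow = $16,966.80 ÷ 12 = $1,413.90
Shortage spread = $184.32 / 12 = $15.36/mo
New monthly escrow = $1,413.90 + $15.36 = $1,429.26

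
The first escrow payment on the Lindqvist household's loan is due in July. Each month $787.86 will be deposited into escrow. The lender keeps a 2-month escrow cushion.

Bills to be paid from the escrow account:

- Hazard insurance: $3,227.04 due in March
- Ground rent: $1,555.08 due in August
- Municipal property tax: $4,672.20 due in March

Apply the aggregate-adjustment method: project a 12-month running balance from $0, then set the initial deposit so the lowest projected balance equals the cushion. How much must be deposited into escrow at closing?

Cushion = 2 × $787.86 = $1,575.72
Trial balance (start $0, +$787.86 each month, − disbursements):
  Jul: +$787.86 → $787.86
  Aug: +$787.86 − $1,555.08 → $20.64
  Sep: +$787.86 → $808.50
  Oct: +$787.86 → $1,596.36
  Nov: +$787.86 → $2,384.22
  Dec: +$787.86 → $3,172.08
  Jan: +$787.86 → $3,959.94
  Feb: +$787.86 → $4,747.80
  Mar: +$787.86 − $7,899.24 → -$2,363.58
  Apr: +$787.86 → -$1,575.72
  May: +$787.86 → -$787.86
  Jun: +$787.86 → $0.00
Lowest trial balance = -$2,363.58 (Mar)
Initial deposit = cushion − low point = $1,575.72 − (-$2,363.58) = $3,939.30

$3,939.30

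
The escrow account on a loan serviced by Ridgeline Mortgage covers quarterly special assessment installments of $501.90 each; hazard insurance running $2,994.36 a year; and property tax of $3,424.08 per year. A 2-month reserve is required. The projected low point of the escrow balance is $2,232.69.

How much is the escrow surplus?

$828.35

Special assessment = $501.90 × 4 = $2,007.60/yr
Hazard insurance = $2,994.36/yr
Property tax = $3,424.08/yr
Total annual escrow = $2,007.60 + $2,994.36 + $3,424.08 = $8,426.04
Monthly = $8,426.04 / 12 = $702.17
Cushion = 2 × $702.17 = $1,404.34
Surplus = $2,232.69 − $1,404.34 = $828.35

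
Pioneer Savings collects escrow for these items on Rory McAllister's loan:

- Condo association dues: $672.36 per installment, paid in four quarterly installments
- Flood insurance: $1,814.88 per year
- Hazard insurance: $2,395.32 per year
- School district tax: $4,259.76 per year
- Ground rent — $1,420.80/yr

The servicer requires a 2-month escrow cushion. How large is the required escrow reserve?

Condo association dues = $672.36 × 4 = $2,689.44/yr
Flood insurance = $1,814.88/yr
Hazard insurance = $2,395.32/yr
School district tax = $4,259.76/yr
Ground rent = $1,420.80/yr
Total annual escrow = $2,689.44 + $1,814.88 + $2,395.32 + $4,259.76 + $1,420.80 = $12,580.20
Base monthly escrow = $12,580.20 / 12 = $1,048.35
Required cushion = 2 × $1,048.35 = $2,096.70

$2,096.70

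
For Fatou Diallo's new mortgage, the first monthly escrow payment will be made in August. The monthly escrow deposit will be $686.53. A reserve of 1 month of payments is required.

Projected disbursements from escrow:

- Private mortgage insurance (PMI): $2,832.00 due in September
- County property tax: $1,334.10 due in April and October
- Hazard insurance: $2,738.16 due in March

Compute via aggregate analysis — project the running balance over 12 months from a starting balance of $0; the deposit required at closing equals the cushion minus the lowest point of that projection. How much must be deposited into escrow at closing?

$2,793.04

Cushion = 1 × $686.53 = $686.53
Trial balance (start $0, +$686.53 each month, − disbursements):
  Aug: +$686.53 → $686.53
  Sep: +$686.53 − $2,832.00 → -$1,458.94
  Oct: +$686.53 − $1,334.10 → -$2,106.51
  Nov: +$686.53 → -$1,419.98
  Dec: +$686.53 → -$733.45
  Jan: +$686.53 → -$46.92
  Feb: +$686.53 → $639.61
  Mar: +$686.53 − $2,738.16 → -$1,412.02
  Apr: +$686.53 − $1,334.10 → -$2,059.59
  May: +$686.53 → -$1,373.06
  Jun: +$686.53 → -$686.53
  Jul: +$686.53 → $0.00
Lowest trial balance = -$2,106.51 (Oct)
Initial deposit = cushion − low point = $686.53 − (-$2,106.51) = $2,793.04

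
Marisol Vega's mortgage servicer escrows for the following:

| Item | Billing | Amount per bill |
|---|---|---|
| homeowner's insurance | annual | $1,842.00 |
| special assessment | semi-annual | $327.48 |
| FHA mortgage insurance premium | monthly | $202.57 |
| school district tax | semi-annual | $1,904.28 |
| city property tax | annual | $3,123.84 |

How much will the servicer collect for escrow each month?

Homeowner's insurance: $1,842.00 annually
Special assessment: $327.48 × 2 = $654.96 annually
FHA mortgage insurance premium: $202.57 × 12 = $2,430.84 annually
School district tax: $1,904.28 × 2 = $3,808.56 annually
City property tax: $3,123.84 annually
Total annual escrow = $11,860.20
Monthly escrow = $11,860.20 / 12 = $988.35

$988.35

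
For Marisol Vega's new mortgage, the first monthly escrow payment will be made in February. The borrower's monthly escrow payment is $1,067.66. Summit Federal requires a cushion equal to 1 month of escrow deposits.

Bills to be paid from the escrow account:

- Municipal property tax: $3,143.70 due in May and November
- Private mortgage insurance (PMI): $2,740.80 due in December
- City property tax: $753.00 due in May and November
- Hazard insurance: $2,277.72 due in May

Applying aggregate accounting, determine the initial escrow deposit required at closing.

$2,971.44

Cushion = 1 × $1,067.66 = $1,067.66
Trial balance (start $0, +$1,067.66 each month, − disbursements):
  Feb: +$1,067.66 → $1,067.66
  Mar: +$1,067.66 → $2,135.32
  Apr: +$1,067.66 → $3,202.98
  May: +$1,067.66 − $6,174.42 → -$1,903.78
  Jun: +$1,067.66 → -$836.12
  Jul: +$1,067.66 → $231.54
  Aug: +$1,067.66 → $1,299.20
  Sep: +$1,067.66 → $2,366.86
  Oct: +$1,067.66 → $3,434.52
  Nov: +$1,067.66 − $3,896.70 → $605.48
  Dec: +$1,067.66 − $2,740.80 → -$1,067.66
  Jan: +$1,067.66 → $0.00
Lowest trial balance = -$1,903.78 (May)
Initial deposit = cushion − low point = $1,067.66 − (-$1,903.78) = $2,971.44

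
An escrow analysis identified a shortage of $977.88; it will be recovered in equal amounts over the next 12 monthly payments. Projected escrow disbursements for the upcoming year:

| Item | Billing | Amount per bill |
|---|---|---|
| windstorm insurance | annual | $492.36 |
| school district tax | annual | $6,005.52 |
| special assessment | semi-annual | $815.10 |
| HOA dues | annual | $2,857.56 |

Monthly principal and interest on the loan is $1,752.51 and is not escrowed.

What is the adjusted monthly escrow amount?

Windstorm insurance: $492.36
School district tax: $6,005.52
Special assessment: $815.10 × 2 = $1,630.20
HOA dues: $2,857.56
Annual escrow total = $10,985.64
Per month = $10,985.64 ÷ 12 = $915.47
Monthly shortage recovery: $977.88 ÷ 12 = $81.49
Adjusted monthly = $915.47 + $81.49 = $996.96

$996.96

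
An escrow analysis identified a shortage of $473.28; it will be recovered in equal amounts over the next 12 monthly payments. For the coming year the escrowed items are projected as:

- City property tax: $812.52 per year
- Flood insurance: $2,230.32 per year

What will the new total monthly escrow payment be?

City property tax = $812.52
Flood insurance = $2,230.32
Annual escrow total = $812.52 + $2,230.32 = $3,042.84
Per month = $3,042.84 / 12 = $253.57
Monthly shortage recovery: $473.28 ÷ 12 = $39.44
Adjusted monthly = $253.57 + $39.44 = $293.01

$293.01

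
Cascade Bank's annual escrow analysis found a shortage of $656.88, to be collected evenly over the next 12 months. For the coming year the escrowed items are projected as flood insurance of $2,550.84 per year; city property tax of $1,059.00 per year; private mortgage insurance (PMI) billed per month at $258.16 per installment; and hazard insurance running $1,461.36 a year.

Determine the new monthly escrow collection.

Flood insurance — $2,550.84
City property tax — $1,059.00
Private mortgage insurance (PMI) — $258.16 × 12 = $3,097.92
Hazard insurance — $1,461.36
Annual escrow total = $8,169.12
Monthly escrow = $8,169.12 ÷ 12 = $680.76
Shortage spread = $656.88 ÷ 12 = $54.74/mo
New monthly escrow = $680.76 + $54.74 = $735.50

$735.50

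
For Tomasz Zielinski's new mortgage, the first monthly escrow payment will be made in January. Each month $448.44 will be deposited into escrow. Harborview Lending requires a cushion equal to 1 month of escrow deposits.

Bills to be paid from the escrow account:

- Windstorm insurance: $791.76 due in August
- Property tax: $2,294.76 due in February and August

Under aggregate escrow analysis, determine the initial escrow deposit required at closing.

$2,242.20

Cushion = 1 × $448.44 = $448.44
Trial balance (start $0, +$448.44 each month, − disbursements):
  Jan: +$448.44 → $448.44
  Feb: +$448.44 − $2,294.76 → -$1,397.88
  Mar: +$448.44 → -$949.44
  Apr: +$448.44 → -$501.00
  May: +$448.44 → -$52.56
  Jun: +$448.44 → $395.88
  Jul: +$448.44 → $844.32
  Aug: +$448.44 − $3,086.52 → -$1,793.76
  Sep: +$448.44 → -$1,345.32
  Oct: +$448.44 → -$896.88
  Nov: +$448.44 → -$448.44
  Dec: +$448.44 → $0.00
Lowest trial balance = -$1,793.76 (Aug)
Initial deposit = cushion − low point = $448.44 − (-$1,793.76) = $2,242.20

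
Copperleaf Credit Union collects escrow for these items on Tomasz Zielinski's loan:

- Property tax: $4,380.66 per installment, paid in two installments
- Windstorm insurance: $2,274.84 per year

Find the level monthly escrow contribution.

$919.68

Property tax: $4,380.66 × 2 = $8,761.32 per year
Windstorm insurance: $2,274.84 per year
Total per year = $11,036.16
Base monthly escrow = $11,036.16 ÷ 12 = $919.68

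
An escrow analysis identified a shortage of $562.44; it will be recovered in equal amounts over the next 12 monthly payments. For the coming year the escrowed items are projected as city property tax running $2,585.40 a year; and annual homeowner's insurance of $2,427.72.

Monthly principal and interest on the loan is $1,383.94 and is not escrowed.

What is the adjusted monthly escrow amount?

City property tax: $2,585.40 annually
Homeowner's insurance: $2,427.72 annually
Total per year = $2,585.40 + $2,427.72 = $5,013.12
Monthly escrow = $5,013.12 ÷ 12 = $417.76
Shortage spread = $562.44 ÷ 12 = $46.87/mo
Adjusted monthly = $417.76 + $46.87 = $464.63

$464.63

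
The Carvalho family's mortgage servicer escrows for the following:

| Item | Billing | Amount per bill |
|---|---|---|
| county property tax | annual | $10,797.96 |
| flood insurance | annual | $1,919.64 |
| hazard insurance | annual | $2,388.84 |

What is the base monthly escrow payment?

County property tax = $10,797.96
Flood insurance = $1,919.64
Hazard insurance = $2,388.84
Yearly total = $15,106.44
Monthly = $15,106.44 / 12 = $1,258.87

$1,258.87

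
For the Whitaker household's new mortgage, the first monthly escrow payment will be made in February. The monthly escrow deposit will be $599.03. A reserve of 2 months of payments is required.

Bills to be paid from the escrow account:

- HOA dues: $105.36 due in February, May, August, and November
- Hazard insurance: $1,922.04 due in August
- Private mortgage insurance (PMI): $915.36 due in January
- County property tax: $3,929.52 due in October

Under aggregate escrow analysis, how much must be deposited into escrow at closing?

$1,974.43

Cushion = 2 × $599.03 = $1,198.06
Trial balance (start $0, +$599.03 each month, − disbursements):
  Feb: +$599.03 − $105.36 → $493.67
  Mar: +$599.03 → $1,092.70
  Apr: +$599.03 → $1,691.73
  May: +$599.03 − $105.36 → $2,185.40
  Jun: +$599.03 → $2,784.43
  Jul: +$599.03 → $3,383.46
  Aug: +$599.03 − $2,027.40 → $1,955.09
  Sep: +$599.03 → $2,554.12
  Oct: +$599.03 − $3,929.52 → -$776.37
  Nov: +$599.03 − $105.36 → -$282.70
  Dec: +$599.03 → $316.33
  Jan: +$599.03 − $915.36 → $0.00
Lowest trial balance = -$776.37 (Oct)
Initial deposit = cushion − low point = $1,198.06 − (-$776.37) = $1,974.43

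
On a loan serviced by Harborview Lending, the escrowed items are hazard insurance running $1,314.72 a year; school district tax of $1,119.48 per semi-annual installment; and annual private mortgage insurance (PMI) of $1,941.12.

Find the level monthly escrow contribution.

Hazard insurance: $1,314.72 annually
School district tax: $1,119.48 × 2 = $2,238.96 annually
Private mortgage insurance (PMI): $1,941.12 annually
Yearly total = $5,494.80
Monthly escrow = $5,494.80 ÷ 12 = $457.90

$457.90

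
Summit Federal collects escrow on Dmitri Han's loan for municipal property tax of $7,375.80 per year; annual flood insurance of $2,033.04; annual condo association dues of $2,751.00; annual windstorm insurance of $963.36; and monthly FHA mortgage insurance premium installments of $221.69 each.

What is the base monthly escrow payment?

Municipal property tax = $7,375.80 per year
Flood insurance = $2,033.04 per year
Condo association dues = $2,751.00 per year
Windstorm insurance = $963.36 per year
FHA mortgage insurance premium = $221.69 × 12 = $2,660.28 per year
Total per year = $15,783.48
Base monthly escrow = $15,783.48 ÷ 12 = $1,315.29

$1,315.29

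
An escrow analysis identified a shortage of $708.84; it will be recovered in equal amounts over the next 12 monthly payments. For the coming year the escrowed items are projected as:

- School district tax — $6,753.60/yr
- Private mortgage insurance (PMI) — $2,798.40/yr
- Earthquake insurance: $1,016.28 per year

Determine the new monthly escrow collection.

$939.76

School district tax — $6,753.60 per year
Private mortgage insurance (PMI) — $2,798.40 per year
Earthquake insurance — $1,016.28 per year
Total annual escrow = $6,753.60 + $2,798.40 + $1,016.28 = $10,568.28
Base monthly escrow = $10,568.28 ÷ 12 = $880.69
Monthly shortage recovery: $708.84 / 12 = $59.07
New monthly escrow = $880.69 + $59.07 = $939.76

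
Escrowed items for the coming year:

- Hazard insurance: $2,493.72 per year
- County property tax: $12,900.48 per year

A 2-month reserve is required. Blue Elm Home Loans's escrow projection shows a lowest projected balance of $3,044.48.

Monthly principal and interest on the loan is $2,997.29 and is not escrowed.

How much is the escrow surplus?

$478.78

Hazard insurance = $2,493.72
County property tax = $12,900.48
Combined annual = $15,394.20
Monthly escrow = $15,394.20 ÷ 12 = $1,282.85
Required reserve = 2 × $1,282.85 = $2,565.70
Surplus = $3,044.48 − $2,565.70 = $478.78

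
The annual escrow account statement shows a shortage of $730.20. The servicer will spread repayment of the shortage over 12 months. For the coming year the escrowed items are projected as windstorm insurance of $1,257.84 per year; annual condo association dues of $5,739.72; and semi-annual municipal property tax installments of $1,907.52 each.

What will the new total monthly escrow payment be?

Windstorm insurance = $1,257.84 annually
Condo association dues = $5,739.72 annually
Municipal property tax = $1,907.52 × 2 = $3,815.04 annually
Total per year = $10,812.60
Per month = $10,812.60 / 12 = $901.05
Shortage spread = $730.20 / 12 = $60.85/mo
Adjusted monthly = $901.05 + $60.85 = $961.90

$961.90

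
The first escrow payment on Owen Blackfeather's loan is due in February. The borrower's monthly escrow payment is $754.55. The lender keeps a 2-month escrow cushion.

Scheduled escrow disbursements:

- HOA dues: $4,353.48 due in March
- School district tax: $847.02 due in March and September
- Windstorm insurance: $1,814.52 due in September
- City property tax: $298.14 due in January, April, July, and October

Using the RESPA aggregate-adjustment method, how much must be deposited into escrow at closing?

Cushion = 2 × $754.55 = $1,509.10
Trial balance (start $0, +$754.55 each month, − disbursements):
  Feb: +$754.55 → $754.55
  Mar: +$754.55 − $5,200.50 → -$3,691.40
  Apr: +$754.55 − $298.14 → -$3,234.99
  May: +$754.55 → -$2,480.44
  Jun: +$754.55 → -$1,725.89
  Jul: +$754.55 − $298.14 → -$1,269.48
  Aug: +$754.55 → -$514.93
  Sep: +$754.55 − $2,661.54 → -$2,421.92
  Oct: +$754.55 − $298.14 → -$1,965.51
  Nov: +$754.55 → -$1,210.96
  Dec: +$754.55 → -$456.41
  Jan: +$754.55 − $298.14 → $0.00
Lowest trial balance = -$3,691.40 (Mar)
Initial deposit = cushion − low point = $1,509.10 − (-$3,691.40) = $5,200.50

$5,200.50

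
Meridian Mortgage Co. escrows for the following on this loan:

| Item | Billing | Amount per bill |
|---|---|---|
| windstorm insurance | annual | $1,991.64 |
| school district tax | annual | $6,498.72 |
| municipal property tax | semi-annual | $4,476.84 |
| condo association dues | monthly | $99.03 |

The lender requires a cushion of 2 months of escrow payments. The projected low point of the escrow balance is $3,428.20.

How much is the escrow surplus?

Windstorm insurance — $1,991.64
School district tax — $6,498.72
Municipal property tax — $4,476.84 × 2 = $8,953.68
Condo association dues — $99.03 × 12 = $1,188.36
Total annual escrow = $1,991.64 + $6,498.72 + $8,953.68 + $1,188.36 = $18,632.40
Base monthly escrow = $18,632.40 ÷ 12 = $1,552.70
Cushion = 2 × $1,552.70 = $3,105.40
Surplus = $3,428.20 − $3,105.40 = $322.80

$322.80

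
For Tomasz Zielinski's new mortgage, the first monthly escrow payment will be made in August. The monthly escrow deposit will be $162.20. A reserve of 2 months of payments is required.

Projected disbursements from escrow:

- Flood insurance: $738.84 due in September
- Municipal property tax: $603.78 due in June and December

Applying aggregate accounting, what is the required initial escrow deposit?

Cushion = 2 × $162.20 = $324.40
Trial balance (start $0, +$162.20 each month, − disbursements):
  Aug: +$162.20 → $162.20
  Sep: +$162.20 − $738.84 → -$414.44
  Oct: +$162.20 → -$252.24
  Nov: +$162.20 → -$90.04
  Dec: +$162.20 − $603.78 → -$531.62
  Jan: +$162.20 → -$369.42
  Feb: +$162.20 → -$207.22
  Mar: +$162.20 → -$45.02
  Apr: +$162.20 → $117.18
  May: +$162.20 → $279.38
  Jun: +$162.20 − $603.78 → -$162.20
  Jul: +$162.20 → $0.00
Lowest trial balance = -$531.62 (Dec)
Initial deposit = cushion − low point = $324.40 − (-$531.62) = $856.02

$856.02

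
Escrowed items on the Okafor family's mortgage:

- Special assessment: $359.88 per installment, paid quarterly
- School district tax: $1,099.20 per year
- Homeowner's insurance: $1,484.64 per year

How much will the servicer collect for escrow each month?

Special assessment = $359.88 × 4 = $1,439.52/yr
School district tax = $1,099.20/yr
Homeowner's insurance = $1,484.64/yr
Yearly total = $1,439.52 + $1,099.20 + $1,484.64 = $4,023.36
Base monthly escrow = $4,023.36 ÷ 12 = $335.28

$335.28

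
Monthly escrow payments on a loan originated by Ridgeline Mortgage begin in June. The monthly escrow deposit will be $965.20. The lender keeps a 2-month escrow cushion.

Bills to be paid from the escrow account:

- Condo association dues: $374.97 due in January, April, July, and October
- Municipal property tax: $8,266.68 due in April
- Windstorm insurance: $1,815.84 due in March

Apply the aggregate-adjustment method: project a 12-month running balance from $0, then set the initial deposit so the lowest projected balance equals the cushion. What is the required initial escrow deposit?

$2,895.60

Cushion = 2 × $965.20 = $1,930.40
Trial balance (start $0, +$965.20 each month, − disbursements):
  Jun: +$965.20 → $965.20
  Jul: +$965.20 − $374.97 → $1,555.43
  Aug: +$965.20 → $2,520.63
  Sep: +$965.20 → $3,485.83
  Oct: +$965.20 − $374.97 → $4,076.06
  Nov: +$965.20 → $5,041.26
  Dec: +$965.20 → $6,006.46
  Jan: +$965.20 − $374.97 → $6,596.69
  Feb: +$965.20 → $7,561.89
  Mar: +$965.20 − $1,815.84 → $6,711.25
  Apr: +$965.20 − $8,641.65 → -$965.20
  May: +$965.20 → $0.00
Lowest trial balance = -$965.20 (Apr)
Initial deposit = cushion − low point = $1,930.40 − (-$965.20) = $2,895.60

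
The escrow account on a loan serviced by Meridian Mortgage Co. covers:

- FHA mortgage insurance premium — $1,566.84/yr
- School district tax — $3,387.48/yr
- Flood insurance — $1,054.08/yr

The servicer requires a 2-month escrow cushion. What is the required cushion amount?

FHA mortgage insurance premium — $1,566.84
School district tax — $3,387.48
Flood insurance — $1,054.08
Total annual escrow = $6,008.40
Monthly escrow = $6,008.40 / 12 = $500.70
Required cushion = 2 × $500.70 = $1,001.40

$1,001.40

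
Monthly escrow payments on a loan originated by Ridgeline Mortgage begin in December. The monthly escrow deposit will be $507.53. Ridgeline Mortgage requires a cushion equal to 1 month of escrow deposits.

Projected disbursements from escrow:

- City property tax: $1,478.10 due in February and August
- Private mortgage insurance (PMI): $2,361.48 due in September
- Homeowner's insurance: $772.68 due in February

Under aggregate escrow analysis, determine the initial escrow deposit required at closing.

Cushion = 1 × $507.53 = $507.53
Trial balance (start $0, +$507.53 each month, − disbursements):
  Dec: +$507.53 → $507.53
  Jan: +$507.53 → $1,015.06
  Feb: +$507.53 − $2,250.78 → -$728.19
  Mar: +$507.53 → -$220.66
  Apr: +$507.53 → $286.87
  May: +$507.53 → $794.40
  Jun: +$507.53 → $1,301.93
  Jul: +$507.53 → $1,809.46
  Aug: +$507.53 − $1,478.10 → $838.89
  Sep: +$507.53 − $2,361.48 → -$1,015.06
  Oct: +$507.53 → -$507.53
  Nov: +$507.53 → $0.00
Lowest trial balance = -$1,015.06 (Sep)
Initial deposit = cushion − low point = $507.53 − (-$1,015.06) = $1,522.59

$1,522.59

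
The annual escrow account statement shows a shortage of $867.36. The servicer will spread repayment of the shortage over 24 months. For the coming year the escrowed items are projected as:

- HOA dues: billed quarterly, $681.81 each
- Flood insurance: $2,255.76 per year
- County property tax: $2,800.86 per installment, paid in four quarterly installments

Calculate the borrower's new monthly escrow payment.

$1,385.01

HOA dues: $681.81 × 4 = $2,727.24 annually
Flood insurance: $2,255.76 annually
County property tax: $2,800.86 × 4 = $11,203.44 annually
Combined annual = $16,186.44
Monthly = $16,186.44 ÷ 12 = $1,348.87
Shortage per month = $867.36 / 24 = $36.14
Adjusted monthly = $1,348.87 + $36.14 = $1,385.01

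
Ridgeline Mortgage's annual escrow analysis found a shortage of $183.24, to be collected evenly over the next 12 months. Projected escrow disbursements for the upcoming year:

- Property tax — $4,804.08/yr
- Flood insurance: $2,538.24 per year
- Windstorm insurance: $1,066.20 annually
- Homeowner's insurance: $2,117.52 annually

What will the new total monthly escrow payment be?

$892.44

Property tax: $4,804.08 annually
Flood insurance: $2,538.24 annually
Windstorm insurance: $1,066.20 annually
Homeowner's insurance: $2,117.52 annually
Total annual escrow = $10,526.04
Base monthly escrow = $10,526.04 / 12 = $877.17
Shortage per month = $183.24 / 12 = $15.27
Adjusted monthly = $877.17 + $15.27 = $892.44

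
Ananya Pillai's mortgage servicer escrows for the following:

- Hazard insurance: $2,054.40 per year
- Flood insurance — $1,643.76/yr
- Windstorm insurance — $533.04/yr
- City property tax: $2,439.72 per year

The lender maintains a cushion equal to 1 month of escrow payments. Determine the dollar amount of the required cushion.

$555.91

Hazard insurance — $2,054.40
Flood insurance — $1,643.76
Windstorm insurance — $533.04
City property tax — $2,439.72
Total annual escrow = $2,054.40 + $1,643.76 + $533.04 + $2,439.72 = $6,670.92
Per month = $6,670.92 ÷ 12 = $555.91
Cushion = 1 × $555.91 = $555.91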